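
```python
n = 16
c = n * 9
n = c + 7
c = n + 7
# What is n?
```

Answer: 151

Derivation:
Trace (tracking n):
n = 16  # -> n = 16
c = n * 9  # -> c = 144
n = c + 7  # -> n = 151
c = n + 7  # -> c = 158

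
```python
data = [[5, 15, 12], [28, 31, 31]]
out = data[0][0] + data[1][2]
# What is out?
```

Trace (tracking out):
data = [[5, 15, 12], [28, 31, 31]]  # -> data = [[5, 15, 12], [28, 31, 31]]
out = data[0][0] + data[1][2]  # -> out = 36

Answer: 36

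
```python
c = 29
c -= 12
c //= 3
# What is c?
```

Answer: 5

Derivation:
Trace (tracking c):
c = 29  # -> c = 29
c -= 12  # -> c = 17
c //= 3  # -> c = 5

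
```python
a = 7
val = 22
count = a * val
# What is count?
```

Answer: 154

Derivation:
Trace (tracking count):
a = 7  # -> a = 7
val = 22  # -> val = 22
count = a * val  # -> count = 154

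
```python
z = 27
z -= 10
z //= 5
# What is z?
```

Trace (tracking z):
z = 27  # -> z = 27
z -= 10  # -> z = 17
z //= 5  # -> z = 3

Answer: 3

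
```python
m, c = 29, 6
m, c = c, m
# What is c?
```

Answer: 29

Derivation:
Trace (tracking c):
m, c = (29, 6)  # -> m = 29, c = 6
m, c = (c, m)  # -> m = 6, c = 29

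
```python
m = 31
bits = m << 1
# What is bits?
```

Trace (tracking bits):
m = 31  # -> m = 31
bits = m << 1  # -> bits = 62

Answer: 62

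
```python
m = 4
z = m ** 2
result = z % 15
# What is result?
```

Answer: 1

Derivation:
Trace (tracking result):
m = 4  # -> m = 4
z = m ** 2  # -> z = 16
result = z % 15  # -> result = 1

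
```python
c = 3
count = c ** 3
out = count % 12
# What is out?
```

Trace (tracking out):
c = 3  # -> c = 3
count = c ** 3  # -> count = 27
out = count % 12  # -> out = 3

Answer: 3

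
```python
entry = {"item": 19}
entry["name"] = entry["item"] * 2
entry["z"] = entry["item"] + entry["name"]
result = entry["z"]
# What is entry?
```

Answer: {'item': 19, 'name': 38, 'z': 57}

Derivation:
Trace (tracking entry):
entry = {'item': 19}  # -> entry = {'item': 19}
entry['name'] = entry['item'] * 2  # -> entry = {'item': 19, 'name': 38}
entry['z'] = entry['item'] + entry['name']  # -> entry = {'item': 19, 'name': 38, 'z': 57}
result = entry['z']  # -> result = 57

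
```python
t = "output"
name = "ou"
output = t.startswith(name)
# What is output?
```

Trace (tracking output):
t = 'output'  # -> t = 'output'
name = 'ou'  # -> name = 'ou'
output = t.startswith(name)  # -> output = True

Answer: True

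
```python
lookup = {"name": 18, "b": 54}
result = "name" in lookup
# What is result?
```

Answer: True

Derivation:
Trace (tracking result):
lookup = {'name': 18, 'b': 54}  # -> lookup = {'name': 18, 'b': 54}
result = 'name' in lookup  # -> result = True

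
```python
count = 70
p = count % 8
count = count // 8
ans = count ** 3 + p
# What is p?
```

Answer: 6

Derivation:
Trace (tracking p):
count = 70  # -> count = 70
p = count % 8  # -> p = 6
count = count // 8  # -> count = 8
ans = count ** 3 + p  # -> ans = 518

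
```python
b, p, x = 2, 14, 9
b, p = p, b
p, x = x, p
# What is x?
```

Trace (tracking x):
b, p, x = (2, 14, 9)  # -> b = 2, p = 14, x = 9
b, p = (p, b)  # -> b = 14, p = 2
p, x = (x, p)  # -> p = 9, x = 2

Answer: 2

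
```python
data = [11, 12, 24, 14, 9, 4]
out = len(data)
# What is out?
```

Trace (tracking out):
data = [11, 12, 24, 14, 9, 4]  # -> data = [11, 12, 24, 14, 9, 4]
out = len(data)  # -> out = 6

Answer: 6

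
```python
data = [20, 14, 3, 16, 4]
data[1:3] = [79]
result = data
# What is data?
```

Answer: [20, 79, 16, 4]

Derivation:
Trace (tracking data):
data = [20, 14, 3, 16, 4]  # -> data = [20, 14, 3, 16, 4]
data[1:3] = [79]  # -> data = [20, 79, 16, 4]
result = data  # -> result = [20, 79, 16, 4]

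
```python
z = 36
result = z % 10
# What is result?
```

Trace (tracking result):
z = 36  # -> z = 36
result = z % 10  # -> result = 6

Answer: 6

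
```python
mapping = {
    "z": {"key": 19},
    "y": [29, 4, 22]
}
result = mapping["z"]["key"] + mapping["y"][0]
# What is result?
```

Trace (tracking result):
mapping = {'z': {'key': 19}, 'y': [29, 4, 22]}  # -> mapping = {'z': {'key': 19}, 'y': [29, 4, 22]}
result = mapping['z']['key'] + mapping['y'][0]  # -> result = 48

Answer: 48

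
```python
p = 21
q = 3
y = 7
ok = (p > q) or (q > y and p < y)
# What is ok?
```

Trace (tracking ok):
p = 21  # -> p = 21
q = 3  # -> q = 3
y = 7  # -> y = 7
ok = p > q or (q > y and p < y)  # -> ok = True

Answer: True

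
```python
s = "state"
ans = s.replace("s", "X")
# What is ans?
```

Trace (tracking ans):
s = 'state'  # -> s = 'state'
ans = s.replace('s', 'X')  # -> ans = 'Xtate'

Answer: 'Xtate'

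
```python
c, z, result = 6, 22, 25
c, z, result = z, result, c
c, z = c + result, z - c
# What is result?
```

Answer: 6

Derivation:
Trace (tracking result):
c, z, result = (6, 22, 25)  # -> c = 6, z = 22, result = 25
c, z, result = (z, result, c)  # -> c = 22, z = 25, result = 6
c, z = (c + result, z - c)  # -> c = 28, z = 3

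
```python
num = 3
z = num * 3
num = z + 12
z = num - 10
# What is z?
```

Trace (tracking z):
num = 3  # -> num = 3
z = num * 3  # -> z = 9
num = z + 12  # -> num = 21
z = num - 10  # -> z = 11

Answer: 11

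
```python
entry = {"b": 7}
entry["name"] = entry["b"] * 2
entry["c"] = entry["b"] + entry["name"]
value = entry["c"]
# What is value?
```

Answer: 21

Derivation:
Trace (tracking value):
entry = {'b': 7}  # -> entry = {'b': 7}
entry['name'] = entry['b'] * 2  # -> entry = {'b': 7, 'name': 14}
entry['c'] = entry['b'] + entry['name']  # -> entry = {'b': 7, 'name': 14, 'c': 21}
value = entry['c']  # -> value = 21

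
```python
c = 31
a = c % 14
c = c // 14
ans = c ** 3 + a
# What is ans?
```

Answer: 11

Derivation:
Trace (tracking ans):
c = 31  # -> c = 31
a = c % 14  # -> a = 3
c = c // 14  # -> c = 2
ans = c ** 3 + a  # -> ans = 11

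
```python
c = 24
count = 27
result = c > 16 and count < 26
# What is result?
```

Answer: False

Derivation:
Trace (tracking result):
c = 24  # -> c = 24
count = 27  # -> count = 27
result = c > 16 and count < 26  # -> result = False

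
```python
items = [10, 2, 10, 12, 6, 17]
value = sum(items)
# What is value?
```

Answer: 57

Derivation:
Trace (tracking value):
items = [10, 2, 10, 12, 6, 17]  # -> items = [10, 2, 10, 12, 6, 17]
value = sum(items)  # -> value = 57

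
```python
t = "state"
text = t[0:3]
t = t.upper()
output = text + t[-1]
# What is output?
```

Trace (tracking output):
t = 'state'  # -> t = 'state'
text = t[0:3]  # -> text = 'sta'
t = t.upper()  # -> t = 'STATE'
output = text + t[-1]  # -> output = 'staE'

Answer: 'staE'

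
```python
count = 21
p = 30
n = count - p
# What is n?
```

Trace (tracking n):
count = 21  # -> count = 21
p = 30  # -> p = 30
n = count - p  # -> n = -9

Answer: -9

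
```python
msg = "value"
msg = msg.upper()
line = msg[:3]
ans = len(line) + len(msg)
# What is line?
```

Trace (tracking line):
msg = 'value'  # -> msg = 'value'
msg = msg.upper()  # -> msg = 'VALUE'
line = msg[:3]  # -> line = 'VAL'
ans = len(line) + len(msg)  # -> ans = 8

Answer: 'VAL'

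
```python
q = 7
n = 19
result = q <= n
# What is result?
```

Answer: True

Derivation:
Trace (tracking result):
q = 7  # -> q = 7
n = 19  # -> n = 19
result = q <= n  # -> result = True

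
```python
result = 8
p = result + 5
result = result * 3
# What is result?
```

Answer: 24

Derivation:
Trace (tracking result):
result = 8  # -> result = 8
p = result + 5  # -> p = 13
result = result * 3  # -> result = 24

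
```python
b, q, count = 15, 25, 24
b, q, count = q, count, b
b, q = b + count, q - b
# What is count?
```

Trace (tracking count):
b, q, count = (15, 25, 24)  # -> b = 15, q = 25, count = 24
b, q, count = (q, count, b)  # -> b = 25, q = 24, count = 15
b, q = (b + count, q - b)  # -> b = 40, q = -1

Answer: 15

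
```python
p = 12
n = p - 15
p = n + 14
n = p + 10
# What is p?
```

Answer: 11

Derivation:
Trace (tracking p):
p = 12  # -> p = 12
n = p - 15  # -> n = -3
p = n + 14  # -> p = 11
n = p + 10  # -> n = 21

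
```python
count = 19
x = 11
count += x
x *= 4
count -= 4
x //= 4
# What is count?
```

Trace (tracking count):
count = 19  # -> count = 19
x = 11  # -> x = 11
count += x  # -> count = 30
x *= 4  # -> x = 44
count -= 4  # -> count = 26
x //= 4  # -> x = 11

Answer: 26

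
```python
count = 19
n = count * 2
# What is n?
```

Answer: 38

Derivation:
Trace (tracking n):
count = 19  # -> count = 19
n = count * 2  # -> n = 38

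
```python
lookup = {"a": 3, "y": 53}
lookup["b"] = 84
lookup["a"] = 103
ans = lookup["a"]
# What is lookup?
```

Trace (tracking lookup):
lookup = {'a': 3, 'y': 53}  # -> lookup = {'a': 3, 'y': 53}
lookup['b'] = 84  # -> lookup = {'a': 3, 'y': 53, 'b': 84}
lookup['a'] = 103  # -> lookup = {'a': 103, 'y': 53, 'b': 84}
ans = lookup['a']  # -> ans = 103

Answer: {'a': 103, 'y': 53, 'b': 84}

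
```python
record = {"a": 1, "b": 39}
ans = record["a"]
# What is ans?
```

Trace (tracking ans):
record = {'a': 1, 'b': 39}  # -> record = {'a': 1, 'b': 39}
ans = record['a']  # -> ans = 1

Answer: 1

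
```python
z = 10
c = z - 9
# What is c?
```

Trace (tracking c):
z = 10  # -> z = 10
c = z - 9  # -> c = 1

Answer: 1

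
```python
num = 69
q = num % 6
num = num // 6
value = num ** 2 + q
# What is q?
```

Answer: 3

Derivation:
Trace (tracking q):
num = 69  # -> num = 69
q = num % 6  # -> q = 3
num = num // 6  # -> num = 11
value = num ** 2 + q  # -> value = 124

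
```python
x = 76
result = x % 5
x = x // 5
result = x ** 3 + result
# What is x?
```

Answer: 15

Derivation:
Trace (tracking x):
x = 76  # -> x = 76
result = x % 5  # -> result = 1
x = x // 5  # -> x = 15
result = x ** 3 + result  # -> result = 3376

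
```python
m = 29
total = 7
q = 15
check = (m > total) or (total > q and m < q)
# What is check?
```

Trace (tracking check):
m = 29  # -> m = 29
total = 7  # -> total = 7
q = 15  # -> q = 15
check = m > total or (total > q and m < q)  # -> check = True

Answer: True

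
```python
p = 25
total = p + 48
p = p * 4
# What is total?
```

Answer: 73

Derivation:
Trace (tracking total):
p = 25  # -> p = 25
total = p + 48  # -> total = 73
p = p * 4  # -> p = 100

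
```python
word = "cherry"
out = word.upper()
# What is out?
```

Trace (tracking out):
word = 'cherry'  # -> word = 'cherry'
out = word.upper()  # -> out = 'CHERRY'

Answer: 'CHERRY'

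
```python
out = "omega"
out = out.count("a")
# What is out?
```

Trace (tracking out):
out = 'omega'  # -> out = 'omega'
out = out.count('a')  # -> out = 1

Answer: 1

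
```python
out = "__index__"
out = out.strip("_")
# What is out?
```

Trace (tracking out):
out = '__index__'  # -> out = '__index__'
out = out.strip('_')  # -> out = 'index'

Answer: 'index'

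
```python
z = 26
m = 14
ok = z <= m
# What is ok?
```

Trace (tracking ok):
z = 26  # -> z = 26
m = 14  # -> m = 14
ok = z <= m  # -> ok = False

Answer: False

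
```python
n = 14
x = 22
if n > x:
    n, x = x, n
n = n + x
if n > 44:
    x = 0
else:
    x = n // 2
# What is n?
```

Answer: 36

Derivation:
Trace (tracking n):
n = 14  # -> n = 14
x = 22  # -> x = 22
if n > x:  # condition is False
n = n + x  # -> n = 36
if n > 44:  # condition is False
else:
    x = n // 2  # -> x = 18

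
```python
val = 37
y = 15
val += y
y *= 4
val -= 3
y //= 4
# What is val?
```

Answer: 49

Derivation:
Trace (tracking val):
val = 37  # -> val = 37
y = 15  # -> y = 15
val += y  # -> val = 52
y *= 4  # -> y = 60
val -= 3  # -> val = 49
y //= 4  # -> y = 15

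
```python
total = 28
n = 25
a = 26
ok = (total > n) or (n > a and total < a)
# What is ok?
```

Answer: True

Derivation:
Trace (tracking ok):
total = 28  # -> total = 28
n = 25  # -> n = 25
a = 26  # -> a = 26
ok = total > n or (n > a and total < a)  # -> ok = True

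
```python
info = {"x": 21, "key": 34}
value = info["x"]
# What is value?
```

Trace (tracking value):
info = {'x': 21, 'key': 34}  # -> info = {'x': 21, 'key': 34}
value = info['x']  # -> value = 21

Answer: 21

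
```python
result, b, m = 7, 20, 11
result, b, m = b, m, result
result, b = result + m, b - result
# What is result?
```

Trace (tracking result):
result, b, m = (7, 20, 11)  # -> result = 7, b = 20, m = 11
result, b, m = (b, m, result)  # -> result = 20, b = 11, m = 7
result, b = (result + m, b - result)  # -> result = 27, b = -9

Answer: 27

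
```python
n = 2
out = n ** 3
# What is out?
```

Trace (tracking out):
n = 2  # -> n = 2
out = n ** 3  # -> out = 8

Answer: 8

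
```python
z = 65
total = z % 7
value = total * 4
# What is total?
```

Answer: 2

Derivation:
Trace (tracking total):
z = 65  # -> z = 65
total = z % 7  # -> total = 2
value = total * 4  # -> value = 8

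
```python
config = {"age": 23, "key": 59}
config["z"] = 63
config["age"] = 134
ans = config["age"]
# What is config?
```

Answer: {'age': 134, 'key': 59, 'z': 63}

Derivation:
Trace (tracking config):
config = {'age': 23, 'key': 59}  # -> config = {'age': 23, 'key': 59}
config['z'] = 63  # -> config = {'age': 23, 'key': 59, 'z': 63}
config['age'] = 134  # -> config = {'age': 134, 'key': 59, 'z': 63}
ans = config['age']  # -> ans = 134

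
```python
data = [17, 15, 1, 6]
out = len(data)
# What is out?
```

Trace (tracking out):
data = [17, 15, 1, 6]  # -> data = [17, 15, 1, 6]
out = len(data)  # -> out = 4

Answer: 4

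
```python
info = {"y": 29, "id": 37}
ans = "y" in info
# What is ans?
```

Trace (tracking ans):
info = {'y': 29, 'id': 37}  # -> info = {'y': 29, 'id': 37}
ans = 'y' in info  # -> ans = True

Answer: True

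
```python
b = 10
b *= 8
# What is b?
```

Trace (tracking b):
b = 10  # -> b = 10
b *= 8  # -> b = 80

Answer: 80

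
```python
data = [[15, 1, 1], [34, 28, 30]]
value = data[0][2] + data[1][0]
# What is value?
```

Trace (tracking value):
data = [[15, 1, 1], [34, 28, 30]]  # -> data = [[15, 1, 1], [34, 28, 30]]
value = data[0][2] + data[1][0]  # -> value = 35

Answer: 35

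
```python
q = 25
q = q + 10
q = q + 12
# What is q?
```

Answer: 47

Derivation:
Trace (tracking q):
q = 25  # -> q = 25
q = q + 10  # -> q = 35
q = q + 12  # -> q = 47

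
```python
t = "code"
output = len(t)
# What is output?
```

Trace (tracking output):
t = 'code'  # -> t = 'code'
output = len(t)  # -> output = 4

Answer: 4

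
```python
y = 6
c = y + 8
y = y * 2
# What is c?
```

Answer: 14

Derivation:
Trace (tracking c):
y = 6  # -> y = 6
c = y + 8  # -> c = 14
y = y * 2  # -> y = 12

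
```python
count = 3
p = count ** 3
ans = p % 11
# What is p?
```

Trace (tracking p):
count = 3  # -> count = 3
p = count ** 3  # -> p = 27
ans = p % 11  # -> ans = 5

Answer: 27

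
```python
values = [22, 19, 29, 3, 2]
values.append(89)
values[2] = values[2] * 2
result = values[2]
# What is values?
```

Answer: [22, 19, 58, 3, 2, 89]

Derivation:
Trace (tracking values):
values = [22, 19, 29, 3, 2]  # -> values = [22, 19, 29, 3, 2]
values.append(89)  # -> values = [22, 19, 29, 3, 2, 89]
values[2] = values[2] * 2  # -> values = [22, 19, 58, 3, 2, 89]
result = values[2]  # -> result = 58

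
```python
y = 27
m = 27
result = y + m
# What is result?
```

Answer: 54

Derivation:
Trace (tracking result):
y = 27  # -> y = 27
m = 27  # -> m = 27
result = y + m  # -> result = 54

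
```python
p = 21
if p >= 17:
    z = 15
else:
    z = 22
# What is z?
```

Answer: 15

Derivation:
Trace (tracking z):
p = 21  # -> p = 21
if p >= 17:  # condition is True
    z = 15  # -> z = 15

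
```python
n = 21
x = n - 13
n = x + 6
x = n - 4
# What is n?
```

Answer: 14

Derivation:
Trace (tracking n):
n = 21  # -> n = 21
x = n - 13  # -> x = 8
n = x + 6  # -> n = 14
x = n - 4  # -> x = 10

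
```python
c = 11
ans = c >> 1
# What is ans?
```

Answer: 5

Derivation:
Trace (tracking ans):
c = 11  # -> c = 11
ans = c >> 1  # -> ans = 5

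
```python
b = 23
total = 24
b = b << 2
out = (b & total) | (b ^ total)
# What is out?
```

Trace (tracking out):
b = 23  # -> b = 23
total = 24  # -> total = 24
b = b << 2  # -> b = 92
out = b & total | b ^ total  # -> out = 92

Answer: 92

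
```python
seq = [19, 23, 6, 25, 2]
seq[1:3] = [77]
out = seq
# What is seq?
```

Trace (tracking seq):
seq = [19, 23, 6, 25, 2]  # -> seq = [19, 23, 6, 25, 2]
seq[1:3] = [77]  # -> seq = [19, 77, 25, 2]
out = seq  # -> out = [19, 77, 25, 2]

Answer: [19, 77, 25, 2]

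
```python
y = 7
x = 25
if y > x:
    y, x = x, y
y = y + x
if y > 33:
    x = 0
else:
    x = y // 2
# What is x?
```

Trace (tracking x):
y = 7  # -> y = 7
x = 25  # -> x = 25
if y > x:  # condition is False
y = y + x  # -> y = 32
if y > 33:  # condition is False
else:
    x = y // 2  # -> x = 16

Answer: 16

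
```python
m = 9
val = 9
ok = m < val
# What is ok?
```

Answer: False

Derivation:
Trace (tracking ok):
m = 9  # -> m = 9
val = 9  # -> val = 9
ok = m < val  # -> ok = False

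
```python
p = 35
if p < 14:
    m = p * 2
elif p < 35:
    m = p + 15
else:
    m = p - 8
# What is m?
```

Trace (tracking m):
p = 35  # -> p = 35
if p < 14:  # condition is False
elif p < 35:  # condition is False
else:
    m = p - 8  # -> m = 27

Answer: 27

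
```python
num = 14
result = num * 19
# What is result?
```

Trace (tracking result):
num = 14  # -> num = 14
result = num * 19  # -> result = 266

Answer: 266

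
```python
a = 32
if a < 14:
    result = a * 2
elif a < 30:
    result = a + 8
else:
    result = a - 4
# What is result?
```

Answer: 28

Derivation:
Trace (tracking result):
a = 32  # -> a = 32
if a < 14:  # condition is False
elif a < 30:  # condition is False
else:
    result = a - 4  # -> result = 28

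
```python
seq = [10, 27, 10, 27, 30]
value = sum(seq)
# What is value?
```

Trace (tracking value):
seq = [10, 27, 10, 27, 30]  # -> seq = [10, 27, 10, 27, 30]
value = sum(seq)  # -> value = 104

Answer: 104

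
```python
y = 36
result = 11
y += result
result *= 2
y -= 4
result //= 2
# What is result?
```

Trace (tracking result):
y = 36  # -> y = 36
result = 11  # -> result = 11
y += result  # -> y = 47
result *= 2  # -> result = 22
y -= 4  # -> y = 43
result //= 2  # -> result = 11

Answer: 11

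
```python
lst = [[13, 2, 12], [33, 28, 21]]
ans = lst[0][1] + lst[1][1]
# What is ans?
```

Trace (tracking ans):
lst = [[13, 2, 12], [33, 28, 21]]  # -> lst = [[13, 2, 12], [33, 28, 21]]
ans = lst[0][1] + lst[1][1]  # -> ans = 30

Answer: 30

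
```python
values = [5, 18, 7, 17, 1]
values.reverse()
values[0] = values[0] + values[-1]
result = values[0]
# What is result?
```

Trace (tracking result):
values = [5, 18, 7, 17, 1]  # -> values = [5, 18, 7, 17, 1]
values.reverse()  # -> values = [1, 17, 7, 18, 5]
values[0] = values[0] + values[-1]  # -> values = [6, 17, 7, 18, 5]
result = values[0]  # -> result = 6

Answer: 6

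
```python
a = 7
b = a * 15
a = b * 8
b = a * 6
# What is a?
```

Trace (tracking a):
a = 7  # -> a = 7
b = a * 15  # -> b = 105
a = b * 8  # -> a = 840
b = a * 6  # -> b = 5040

Answer: 840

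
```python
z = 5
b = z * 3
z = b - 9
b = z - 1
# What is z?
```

Answer: 6

Derivation:
Trace (tracking z):
z = 5  # -> z = 5
b = z * 3  # -> b = 15
z = b - 9  # -> z = 6
b = z - 1  # -> b = 5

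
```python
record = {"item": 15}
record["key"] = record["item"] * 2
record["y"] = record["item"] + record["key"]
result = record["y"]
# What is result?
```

Trace (tracking result):
record = {'item': 15}  # -> record = {'item': 15}
record['key'] = record['item'] * 2  # -> record = {'item': 15, 'key': 30}
record['y'] = record['item'] + record['key']  # -> record = {'item': 15, 'key': 30, 'y': 45}
result = record['y']  # -> result = 45

Answer: 45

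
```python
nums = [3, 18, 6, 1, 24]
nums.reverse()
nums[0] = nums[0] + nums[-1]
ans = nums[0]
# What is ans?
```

Answer: 27

Derivation:
Trace (tracking ans):
nums = [3, 18, 6, 1, 24]  # -> nums = [3, 18, 6, 1, 24]
nums.reverse()  # -> nums = [24, 1, 6, 18, 3]
nums[0] = nums[0] + nums[-1]  # -> nums = [27, 1, 6, 18, 3]
ans = nums[0]  # -> ans = 27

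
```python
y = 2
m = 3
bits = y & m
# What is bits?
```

Answer: 2

Derivation:
Trace (tracking bits):
y = 2  # -> y = 2
m = 3  # -> m = 3
bits = y & m  # -> bits = 2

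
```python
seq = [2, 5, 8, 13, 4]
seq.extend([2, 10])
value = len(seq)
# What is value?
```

Trace (tracking value):
seq = [2, 5, 8, 13, 4]  # -> seq = [2, 5, 8, 13, 4]
seq.extend([2, 10])  # -> seq = [2, 5, 8, 13, 4, 2, 10]
value = len(seq)  # -> value = 7

Answer: 7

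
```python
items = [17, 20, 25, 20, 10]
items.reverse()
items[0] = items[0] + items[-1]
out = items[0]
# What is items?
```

Trace (tracking items):
items = [17, 20, 25, 20, 10]  # -> items = [17, 20, 25, 20, 10]
items.reverse()  # -> items = [10, 20, 25, 20, 17]
items[0] = items[0] + items[-1]  # -> items = [27, 20, 25, 20, 17]
out = items[0]  # -> out = 27

Answer: [27, 20, 25, 20, 17]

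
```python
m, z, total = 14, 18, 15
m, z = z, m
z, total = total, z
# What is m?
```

Trace (tracking m):
m, z, total = (14, 18, 15)  # -> m = 14, z = 18, total = 15
m, z = (z, m)  # -> m = 18, z = 14
z, total = (total, z)  # -> z = 15, total = 14

Answer: 18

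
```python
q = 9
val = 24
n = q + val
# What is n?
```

Answer: 33

Derivation:
Trace (tracking n):
q = 9  # -> q = 9
val = 24  # -> val = 24
n = q + val  # -> n = 33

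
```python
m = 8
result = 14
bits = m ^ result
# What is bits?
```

Trace (tracking bits):
m = 8  # -> m = 8
result = 14  # -> result = 14
bits = m ^ result  # -> bits = 6

Answer: 6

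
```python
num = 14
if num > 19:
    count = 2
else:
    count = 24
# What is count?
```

Trace (tracking count):
num = 14  # -> num = 14
if num > 19:  # condition is False
else:
    count = 24  # -> count = 24

Answer: 24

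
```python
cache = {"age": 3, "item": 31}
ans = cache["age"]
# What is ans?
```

Answer: 3

Derivation:
Trace (tracking ans):
cache = {'age': 3, 'item': 31}  # -> cache = {'age': 3, 'item': 31}
ans = cache['age']  # -> ans = 3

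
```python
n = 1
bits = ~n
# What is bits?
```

Answer: -2

Derivation:
Trace (tracking bits):
n = 1  # -> n = 1
bits = ~n  # -> bits = -2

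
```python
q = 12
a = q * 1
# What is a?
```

Answer: 12

Derivation:
Trace (tracking a):
q = 12  # -> q = 12
a = q * 1  # -> a = 12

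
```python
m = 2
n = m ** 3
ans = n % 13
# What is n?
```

Answer: 8

Derivation:
Trace (tracking n):
m = 2  # -> m = 2
n = m ** 3  # -> n = 8
ans = n % 13  # -> ans = 8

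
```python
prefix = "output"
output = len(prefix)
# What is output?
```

Answer: 6

Derivation:
Trace (tracking output):
prefix = 'output'  # -> prefix = 'output'
output = len(prefix)  # -> output = 6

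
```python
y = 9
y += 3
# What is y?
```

Trace (tracking y):
y = 9  # -> y = 9
y += 3  # -> y = 12

Answer: 12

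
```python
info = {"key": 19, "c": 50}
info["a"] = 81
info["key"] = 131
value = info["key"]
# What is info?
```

Trace (tracking info):
info = {'key': 19, 'c': 50}  # -> info = {'key': 19, 'c': 50}
info['a'] = 81  # -> info = {'key': 19, 'c': 50, 'a': 81}
info['key'] = 131  # -> info = {'key': 131, 'c': 50, 'a': 81}
value = info['key']  # -> value = 131

Answer: {'key': 131, 'c': 50, 'a': 81}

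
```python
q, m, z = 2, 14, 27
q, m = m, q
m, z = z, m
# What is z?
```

Trace (tracking z):
q, m, z = (2, 14, 27)  # -> q = 2, m = 14, z = 27
q, m = (m, q)  # -> q = 14, m = 2
m, z = (z, m)  # -> m = 27, z = 2

Answer: 2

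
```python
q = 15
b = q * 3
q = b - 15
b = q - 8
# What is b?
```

Answer: 22

Derivation:
Trace (tracking b):
q = 15  # -> q = 15
b = q * 3  # -> b = 45
q = b - 15  # -> q = 30
b = q - 8  # -> b = 22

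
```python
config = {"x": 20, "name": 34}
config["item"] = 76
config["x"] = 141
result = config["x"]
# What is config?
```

Trace (tracking config):
config = {'x': 20, 'name': 34}  # -> config = {'x': 20, 'name': 34}
config['item'] = 76  # -> config = {'x': 20, 'name': 34, 'item': 76}
config['x'] = 141  # -> config = {'x': 141, 'name': 34, 'item': 76}
result = config['x']  # -> result = 141

Answer: {'x': 141, 'name': 34, 'item': 76}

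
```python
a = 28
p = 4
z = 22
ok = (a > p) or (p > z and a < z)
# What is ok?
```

Trace (tracking ok):
a = 28  # -> a = 28
p = 4  # -> p = 4
z = 22  # -> z = 22
ok = a > p or (p > z and a < z)  # -> ok = True

Answer: True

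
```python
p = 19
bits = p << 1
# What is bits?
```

Answer: 38

Derivation:
Trace (tracking bits):
p = 19  # -> p = 19
bits = p << 1  # -> bits = 38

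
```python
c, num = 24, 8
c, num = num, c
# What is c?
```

Answer: 8

Derivation:
Trace (tracking c):
c, num = (24, 8)  # -> c = 24, num = 8
c, num = (num, c)  # -> c = 8, num = 24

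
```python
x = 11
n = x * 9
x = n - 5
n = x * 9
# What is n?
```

Answer: 846

Derivation:
Trace (tracking n):
x = 11  # -> x = 11
n = x * 9  # -> n = 99
x = n - 5  # -> x = 94
n = x * 9  # -> n = 846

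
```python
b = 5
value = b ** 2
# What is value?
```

Answer: 25

Derivation:
Trace (tracking value):
b = 5  # -> b = 5
value = b ** 2  # -> value = 25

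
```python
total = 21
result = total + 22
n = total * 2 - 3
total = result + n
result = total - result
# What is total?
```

Trace (tracking total):
total = 21  # -> total = 21
result = total + 22  # -> result = 43
n = total * 2 - 3  # -> n = 39
total = result + n  # -> total = 82
result = total - result  # -> result = 39

Answer: 82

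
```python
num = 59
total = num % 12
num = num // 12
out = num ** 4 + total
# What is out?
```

Answer: 267

Derivation:
Trace (tracking out):
num = 59  # -> num = 59
total = num % 12  # -> total = 11
num = num // 12  # -> num = 4
out = num ** 4 + total  # -> out = 267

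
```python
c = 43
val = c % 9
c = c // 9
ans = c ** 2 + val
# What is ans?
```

Answer: 23

Derivation:
Trace (tracking ans):
c = 43  # -> c = 43
val = c % 9  # -> val = 7
c = c // 9  # -> c = 4
ans = c ** 2 + val  # -> ans = 23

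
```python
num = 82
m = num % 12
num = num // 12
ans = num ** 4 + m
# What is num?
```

Answer: 6

Derivation:
Trace (tracking num):
num = 82  # -> num = 82
m = num % 12  # -> m = 10
num = num // 12  # -> num = 6
ans = num ** 4 + m  # -> ans = 1306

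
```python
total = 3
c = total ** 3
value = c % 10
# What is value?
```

Trace (tracking value):
total = 3  # -> total = 3
c = total ** 3  # -> c = 27
value = c % 10  # -> value = 7

Answer: 7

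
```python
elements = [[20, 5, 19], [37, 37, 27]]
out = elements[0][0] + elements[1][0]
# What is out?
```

Answer: 57

Derivation:
Trace (tracking out):
elements = [[20, 5, 19], [37, 37, 27]]  # -> elements = [[20, 5, 19], [37, 37, 27]]
out = elements[0][0] + elements[1][0]  # -> out = 57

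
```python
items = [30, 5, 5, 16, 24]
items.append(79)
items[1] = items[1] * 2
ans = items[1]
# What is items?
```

Trace (tracking items):
items = [30, 5, 5, 16, 24]  # -> items = [30, 5, 5, 16, 24]
items.append(79)  # -> items = [30, 5, 5, 16, 24, 79]
items[1] = items[1] * 2  # -> items = [30, 10, 5, 16, 24, 79]
ans = items[1]  # -> ans = 10

Answer: [30, 10, 5, 16, 24, 79]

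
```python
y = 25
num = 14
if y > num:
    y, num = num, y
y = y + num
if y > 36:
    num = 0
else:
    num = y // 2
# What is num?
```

Answer: 0

Derivation:
Trace (tracking num):
y = 25  # -> y = 25
num = 14  # -> num = 14
if y > num:  # condition is True
    y, num = (num, y)  # -> y = 14, num = 25
y = y + num  # -> y = 39
if y > 36:  # condition is True
    num = 0  # -> num = 0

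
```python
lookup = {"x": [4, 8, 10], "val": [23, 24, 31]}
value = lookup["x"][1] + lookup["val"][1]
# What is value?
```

Answer: 32

Derivation:
Trace (tracking value):
lookup = {'x': [4, 8, 10], 'val': [23, 24, 31]}  # -> lookup = {'x': [4, 8, 10], 'val': [23, 24, 31]}
value = lookup['x'][1] + lookup['val'][1]  # -> value = 32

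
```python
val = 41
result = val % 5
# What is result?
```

Trace (tracking result):
val = 41  # -> val = 41
result = val % 5  # -> result = 1

Answer: 1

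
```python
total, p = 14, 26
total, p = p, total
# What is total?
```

Answer: 26

Derivation:
Trace (tracking total):
total, p = (14, 26)  # -> total = 14, p = 26
total, p = (p, total)  # -> total = 26, p = 14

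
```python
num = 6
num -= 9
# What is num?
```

Answer: -3

Derivation:
Trace (tracking num):
num = 6  # -> num = 6
num -= 9  # -> num = -3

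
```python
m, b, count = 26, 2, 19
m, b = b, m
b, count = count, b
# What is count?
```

Trace (tracking count):
m, b, count = (26, 2, 19)  # -> m = 26, b = 2, count = 19
m, b = (b, m)  # -> m = 2, b = 26
b, count = (count, b)  # -> b = 19, count = 26

Answer: 26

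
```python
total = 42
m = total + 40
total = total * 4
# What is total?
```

Answer: 168

Derivation:
Trace (tracking total):
total = 42  # -> total = 42
m = total + 40  # -> m = 82
total = total * 4  # -> total = 168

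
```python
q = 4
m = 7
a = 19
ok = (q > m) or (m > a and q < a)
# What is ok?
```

Answer: False

Derivation:
Trace (tracking ok):
q = 4  # -> q = 4
m = 7  # -> m = 7
a = 19  # -> a = 19
ok = q > m or (m > a and q < a)  # -> ok = False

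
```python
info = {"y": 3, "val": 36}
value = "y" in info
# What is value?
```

Answer: True

Derivation:
Trace (tracking value):
info = {'y': 3, 'val': 36}  # -> info = {'y': 3, 'val': 36}
value = 'y' in info  # -> value = True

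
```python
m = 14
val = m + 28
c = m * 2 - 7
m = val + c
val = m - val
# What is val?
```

Answer: 21

Derivation:
Trace (tracking val):
m = 14  # -> m = 14
val = m + 28  # -> val = 42
c = m * 2 - 7  # -> c = 21
m = val + c  # -> m = 63
val = m - val  # -> val = 21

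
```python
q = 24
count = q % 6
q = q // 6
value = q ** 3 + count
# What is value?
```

Trace (tracking value):
q = 24  # -> q = 24
count = q % 6  # -> count = 0
q = q // 6  # -> q = 4
value = q ** 3 + count  # -> value = 64

Answer: 64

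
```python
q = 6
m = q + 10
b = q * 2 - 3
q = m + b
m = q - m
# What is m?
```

Answer: 9

Derivation:
Trace (tracking m):
q = 6  # -> q = 6
m = q + 10  # -> m = 16
b = q * 2 - 3  # -> b = 9
q = m + b  # -> q = 25
m = q - m  # -> m = 9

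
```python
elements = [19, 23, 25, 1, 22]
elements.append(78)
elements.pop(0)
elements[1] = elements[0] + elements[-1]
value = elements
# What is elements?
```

Answer: [23, 101, 1, 22, 78]

Derivation:
Trace (tracking elements):
elements = [19, 23, 25, 1, 22]  # -> elements = [19, 23, 25, 1, 22]
elements.append(78)  # -> elements = [19, 23, 25, 1, 22, 78]
elements.pop(0)  # -> elements = [23, 25, 1, 22, 78]
elements[1] = elements[0] + elements[-1]  # -> elements = [23, 101, 1, 22, 78]
value = elements  # -> value = [23, 101, 1, 22, 78]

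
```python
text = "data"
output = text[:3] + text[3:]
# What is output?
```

Trace (tracking output):
text = 'data'  # -> text = 'data'
output = text[:3] + text[3:]  # -> output = 'data'

Answer: 'data'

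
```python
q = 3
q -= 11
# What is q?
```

Answer: -8

Derivation:
Trace (tracking q):
q = 3  # -> q = 3
q -= 11  # -> q = -8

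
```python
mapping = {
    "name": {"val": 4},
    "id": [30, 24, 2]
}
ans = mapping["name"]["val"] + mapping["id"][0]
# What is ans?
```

Trace (tracking ans):
mapping = {'name': {'val': 4}, 'id': [30, 24, 2]}  # -> mapping = {'name': {'val': 4}, 'id': [30, 24, 2]}
ans = mapping['name']['val'] + mapping['id'][0]  # -> ans = 34

Answer: 34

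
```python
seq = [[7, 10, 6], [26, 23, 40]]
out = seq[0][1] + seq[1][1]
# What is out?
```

Trace (tracking out):
seq = [[7, 10, 6], [26, 23, 40]]  # -> seq = [[7, 10, 6], [26, 23, 40]]
out = seq[0][1] + seq[1][1]  # -> out = 33

Answer: 33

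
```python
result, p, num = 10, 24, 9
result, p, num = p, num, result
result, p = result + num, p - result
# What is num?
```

Trace (tracking num):
result, p, num = (10, 24, 9)  # -> result = 10, p = 24, num = 9
result, p, num = (p, num, result)  # -> result = 24, p = 9, num = 10
result, p = (result + num, p - result)  # -> result = 34, p = -15

Answer: 10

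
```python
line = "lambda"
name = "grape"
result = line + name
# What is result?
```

Trace (tracking result):
line = 'lambda'  # -> line = 'lambda'
name = 'grape'  # -> name = 'grape'
result = line + name  # -> result = 'lambdagrape'

Answer: 'lambdagrape'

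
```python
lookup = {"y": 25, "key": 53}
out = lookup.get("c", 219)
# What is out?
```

Trace (tracking out):
lookup = {'y': 25, 'key': 53}  # -> lookup = {'y': 25, 'key': 53}
out = lookup.get('c', 219)  # -> out = 219

Answer: 219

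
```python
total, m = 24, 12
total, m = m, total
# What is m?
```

Trace (tracking m):
total, m = (24, 12)  # -> total = 24, m = 12
total, m = (m, total)  # -> total = 12, m = 24

Answer: 24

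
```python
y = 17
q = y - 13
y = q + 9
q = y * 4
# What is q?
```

Answer: 52

Derivation:
Trace (tracking q):
y = 17  # -> y = 17
q = y - 13  # -> q = 4
y = q + 9  # -> y = 13
q = y * 4  # -> q = 52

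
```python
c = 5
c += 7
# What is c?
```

Trace (tracking c):
c = 5  # -> c = 5
c += 7  # -> c = 12

Answer: 12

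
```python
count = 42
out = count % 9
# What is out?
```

Answer: 6

Derivation:
Trace (tracking out):
count = 42  # -> count = 42
out = count % 9  # -> out = 6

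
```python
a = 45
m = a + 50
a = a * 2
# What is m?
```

Trace (tracking m):
a = 45  # -> a = 45
m = a + 50  # -> m = 95
a = a * 2  # -> a = 90

Answer: 95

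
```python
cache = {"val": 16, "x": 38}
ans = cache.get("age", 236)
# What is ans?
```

Trace (tracking ans):
cache = {'val': 16, 'x': 38}  # -> cache = {'val': 16, 'x': 38}
ans = cache.get('age', 236)  # -> ans = 236

Answer: 236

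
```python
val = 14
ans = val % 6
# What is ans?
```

Answer: 2

Derivation:
Trace (tracking ans):
val = 14  # -> val = 14
ans = val % 6  # -> ans = 2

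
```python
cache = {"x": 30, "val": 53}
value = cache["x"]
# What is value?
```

Answer: 30

Derivation:
Trace (tracking value):
cache = {'x': 30, 'val': 53}  # -> cache = {'x': 30, 'val': 53}
value = cache['x']  # -> value = 30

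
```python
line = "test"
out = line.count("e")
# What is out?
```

Trace (tracking out):
line = 'test'  # -> line = 'test'
out = line.count('e')  # -> out = 1

Answer: 1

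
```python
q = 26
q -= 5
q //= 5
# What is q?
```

Trace (tracking q):
q = 26  # -> q = 26
q -= 5  # -> q = 21
q //= 5  # -> q = 4

Answer: 4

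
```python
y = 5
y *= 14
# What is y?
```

Answer: 70

Derivation:
Trace (tracking y):
y = 5  # -> y = 5
y *= 14  # -> y = 70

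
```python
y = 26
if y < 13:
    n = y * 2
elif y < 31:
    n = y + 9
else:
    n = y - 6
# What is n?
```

Answer: 35

Derivation:
Trace (tracking n):
y = 26  # -> y = 26
if y < 13:  # condition is False
elif y < 31:  # condition is True
    n = y + 9  # -> n = 35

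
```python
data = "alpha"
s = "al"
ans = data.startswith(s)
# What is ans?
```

Answer: True

Derivation:
Trace (tracking ans):
data = 'alpha'  # -> data = 'alpha'
s = 'al'  # -> s = 'al'
ans = data.startswith(s)  # -> ans = True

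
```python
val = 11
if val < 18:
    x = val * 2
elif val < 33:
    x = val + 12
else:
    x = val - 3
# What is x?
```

Trace (tracking x):
val = 11  # -> val = 11
if val < 18:  # condition is True
    x = val * 2  # -> x = 22

Answer: 22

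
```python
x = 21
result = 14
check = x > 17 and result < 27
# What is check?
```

Trace (tracking check):
x = 21  # -> x = 21
result = 14  # -> result = 14
check = x > 17 and result < 27  # -> check = True

Answer: True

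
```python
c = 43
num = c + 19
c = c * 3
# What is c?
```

Trace (tracking c):
c = 43  # -> c = 43
num = c + 19  # -> num = 62
c = c * 3  # -> c = 129

Answer: 129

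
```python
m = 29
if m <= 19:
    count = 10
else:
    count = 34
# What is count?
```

Answer: 34

Derivation:
Trace (tracking count):
m = 29  # -> m = 29
if m <= 19:  # condition is False
else:
    count = 34  # -> count = 34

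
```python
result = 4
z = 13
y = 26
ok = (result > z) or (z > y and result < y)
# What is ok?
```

Trace (tracking ok):
result = 4  # -> result = 4
z = 13  # -> z = 13
y = 26  # -> y = 26
ok = result > z or (z > y and result < y)  # -> ok = False

Answer: False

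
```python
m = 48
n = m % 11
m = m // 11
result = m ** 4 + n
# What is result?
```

Answer: 260

Derivation:
Trace (tracking result):
m = 48  # -> m = 48
n = m % 11  # -> n = 4
m = m // 11  # -> m = 4
result = m ** 4 + n  # -> result = 260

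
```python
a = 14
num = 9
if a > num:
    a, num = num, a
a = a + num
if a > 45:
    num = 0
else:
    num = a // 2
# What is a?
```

Answer: 23

Derivation:
Trace (tracking a):
a = 14  # -> a = 14
num = 9  # -> num = 9
if a > num:  # condition is True
    a, num = (num, a)  # -> a = 9, num = 14
a = a + num  # -> a = 23
if a > 45:  # condition is False
else:
    num = a // 2  # -> num = 11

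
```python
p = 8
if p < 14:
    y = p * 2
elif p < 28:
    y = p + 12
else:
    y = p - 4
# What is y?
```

Answer: 16

Derivation:
Trace (tracking y):
p = 8  # -> p = 8
if p < 14:  # condition is True
    y = p * 2  # -> y = 16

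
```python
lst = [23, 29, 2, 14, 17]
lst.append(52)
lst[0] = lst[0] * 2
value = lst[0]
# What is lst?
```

Answer: [46, 29, 2, 14, 17, 52]

Derivation:
Trace (tracking lst):
lst = [23, 29, 2, 14, 17]  # -> lst = [23, 29, 2, 14, 17]
lst.append(52)  # -> lst = [23, 29, 2, 14, 17, 52]
lst[0] = lst[0] * 2  # -> lst = [46, 29, 2, 14, 17, 52]
value = lst[0]  # -> value = 46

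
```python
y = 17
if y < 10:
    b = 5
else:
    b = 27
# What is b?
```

Answer: 27

Derivation:
Trace (tracking b):
y = 17  # -> y = 17
if y < 10:  # condition is False
else:
    b = 27  # -> b = 27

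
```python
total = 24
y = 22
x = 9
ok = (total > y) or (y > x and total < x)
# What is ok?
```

Trace (tracking ok):
total = 24  # -> total = 24
y = 22  # -> y = 22
x = 9  # -> x = 9
ok = total > y or (y > x and total < x)  # -> ok = True

Answer: True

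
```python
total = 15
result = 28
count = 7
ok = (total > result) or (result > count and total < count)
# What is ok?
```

Trace (tracking ok):
total = 15  # -> total = 15
result = 28  # -> result = 28
count = 7  # -> count = 7
ok = total > result or (result > count and total < count)  # -> ok = False

Answer: False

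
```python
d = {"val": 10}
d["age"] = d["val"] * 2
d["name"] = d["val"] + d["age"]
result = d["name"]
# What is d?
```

Answer: {'val': 10, 'age': 20, 'name': 30}

Derivation:
Trace (tracking d):
d = {'val': 10}  # -> d = {'val': 10}
d['age'] = d['val'] * 2  # -> d = {'val': 10, 'age': 20}
d['name'] = d['val'] + d['age']  # -> d = {'val': 10, 'age': 20, 'name': 30}
result = d['name']  # -> result = 30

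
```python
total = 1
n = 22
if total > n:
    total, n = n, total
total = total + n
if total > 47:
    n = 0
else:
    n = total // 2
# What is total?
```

Answer: 23

Derivation:
Trace (tracking total):
total = 1  # -> total = 1
n = 22  # -> n = 22
if total > n:  # condition is False
total = total + n  # -> total = 23
if total > 47:  # condition is False
else:
    n = total // 2  # -> n = 11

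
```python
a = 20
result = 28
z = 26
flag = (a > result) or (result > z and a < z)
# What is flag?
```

Answer: True

Derivation:
Trace (tracking flag):
a = 20  # -> a = 20
result = 28  # -> result = 28
z = 26  # -> z = 26
flag = a > result or (result > z and a < z)  # -> flag = True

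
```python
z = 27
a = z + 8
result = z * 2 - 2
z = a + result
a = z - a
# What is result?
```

Answer: 52

Derivation:
Trace (tracking result):
z = 27  # -> z = 27
a = z + 8  # -> a = 35
result = z * 2 - 2  # -> result = 52
z = a + result  # -> z = 87
a = z - a  # -> a = 52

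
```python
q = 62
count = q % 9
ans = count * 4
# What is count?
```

Trace (tracking count):
q = 62  # -> q = 62
count = q % 9  # -> count = 8
ans = count * 4  # -> ans = 32

Answer: 8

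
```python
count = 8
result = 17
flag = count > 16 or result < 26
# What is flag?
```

Trace (tracking flag):
count = 8  # -> count = 8
result = 17  # -> result = 17
flag = count > 16 or result < 26  # -> flag = True

Answer: True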